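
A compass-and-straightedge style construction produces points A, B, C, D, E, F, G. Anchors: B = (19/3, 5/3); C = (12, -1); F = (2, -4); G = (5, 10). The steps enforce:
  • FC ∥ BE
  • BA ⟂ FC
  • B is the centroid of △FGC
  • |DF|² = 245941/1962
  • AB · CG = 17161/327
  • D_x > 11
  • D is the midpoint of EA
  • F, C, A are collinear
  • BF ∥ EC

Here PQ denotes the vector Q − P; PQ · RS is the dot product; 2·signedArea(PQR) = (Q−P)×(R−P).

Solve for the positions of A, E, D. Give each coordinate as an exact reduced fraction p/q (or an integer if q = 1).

1. A_x = 2464/327  [F, C, A are collinear ∩ BA ⟂ FC]
2. A_y = -255/109  [F, C, A are collinear ∩ BA ⟂ FC]
   → A = (2464/327, -255/109)
3. E_x = 49/3  [BF ∥ EC ∩ FC ∥ BE]
4. E_y = 14/3  [BF ∥ EC ∩ FC ∥ BE]
   → E = (49/3, 14/3)
5. D_x = 7805/654  [D is the midpoint of EA]
6. D_y = 761/654  [D is the midpoint of EA]
   → D = (7805/654, 761/654)

A = (2464/327, -255/109)
D = (7805/654, 761/654)
E = (49/3, 14/3)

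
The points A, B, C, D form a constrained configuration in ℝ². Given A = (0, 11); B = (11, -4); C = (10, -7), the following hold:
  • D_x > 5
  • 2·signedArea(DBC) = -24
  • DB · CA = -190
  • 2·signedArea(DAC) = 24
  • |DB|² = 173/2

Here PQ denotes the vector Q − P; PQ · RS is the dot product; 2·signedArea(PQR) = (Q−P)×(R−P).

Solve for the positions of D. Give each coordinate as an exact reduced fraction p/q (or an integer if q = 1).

1. D_x = 11/2  [2·signedArea(DBC) = -24 ∩ 2·signedArea(DAC) = 24]
2. D_y = 7/2  [2·signedArea(DBC) = -24 ∩ 2·signedArea(DAC) = 24]
   → D = (11/2, 7/2)

D = (11/2, 7/2)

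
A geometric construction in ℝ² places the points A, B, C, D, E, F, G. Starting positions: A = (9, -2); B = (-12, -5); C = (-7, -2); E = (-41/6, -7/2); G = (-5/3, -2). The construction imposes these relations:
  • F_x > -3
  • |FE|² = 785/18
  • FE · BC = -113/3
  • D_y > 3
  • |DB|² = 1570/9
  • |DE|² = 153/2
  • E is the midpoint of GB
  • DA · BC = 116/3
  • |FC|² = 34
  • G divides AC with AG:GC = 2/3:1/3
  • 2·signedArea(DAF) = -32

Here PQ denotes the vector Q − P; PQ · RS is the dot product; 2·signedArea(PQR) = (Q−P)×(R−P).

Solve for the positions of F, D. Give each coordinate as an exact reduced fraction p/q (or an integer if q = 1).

1. F_x = -2  [line -5·x + -3·y + -7 = 0 ∩ |FC|² = 34]
2. F_y = 1  [line -5·x + -3·y + -7 = 0 ∩ |FC|² = 34]
   → F = (-2, 1)
3. D_x = -7/3  [2·signedArea(DAF) = -32 ∩ DA · BC = 116/3]
4. D_y = 4  [2·signedArea(DAF) = -32 ∩ DA · BC = 116/3]
   → D = (-7/3, 4)

D = (-7/3, 4)
F = (-2, 1)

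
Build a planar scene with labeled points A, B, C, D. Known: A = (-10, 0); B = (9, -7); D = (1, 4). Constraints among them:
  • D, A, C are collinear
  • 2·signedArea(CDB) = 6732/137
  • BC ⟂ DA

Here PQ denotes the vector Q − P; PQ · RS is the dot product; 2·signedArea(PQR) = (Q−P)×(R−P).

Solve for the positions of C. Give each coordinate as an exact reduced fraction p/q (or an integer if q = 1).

1. C_x = 621/137  [D, A, C are collinear ∩ BC ⟂ DA]
2. C_y = 724/137  [D, A, C are collinear ∩ BC ⟂ DA]
   → C = (621/137, 724/137)

C = (621/137, 724/137)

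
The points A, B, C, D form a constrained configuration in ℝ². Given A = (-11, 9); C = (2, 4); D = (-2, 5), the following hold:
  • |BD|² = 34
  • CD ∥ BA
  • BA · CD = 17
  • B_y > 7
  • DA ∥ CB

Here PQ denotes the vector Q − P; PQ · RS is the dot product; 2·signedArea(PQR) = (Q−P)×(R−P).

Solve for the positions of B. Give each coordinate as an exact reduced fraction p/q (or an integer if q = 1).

1. B_x = -7  [CD ∥ BA ∩ DA ∥ CB]
2. B_y = 8  [CD ∥ BA ∩ DA ∥ CB]
   → B = (-7, 8)

B = (-7, 8)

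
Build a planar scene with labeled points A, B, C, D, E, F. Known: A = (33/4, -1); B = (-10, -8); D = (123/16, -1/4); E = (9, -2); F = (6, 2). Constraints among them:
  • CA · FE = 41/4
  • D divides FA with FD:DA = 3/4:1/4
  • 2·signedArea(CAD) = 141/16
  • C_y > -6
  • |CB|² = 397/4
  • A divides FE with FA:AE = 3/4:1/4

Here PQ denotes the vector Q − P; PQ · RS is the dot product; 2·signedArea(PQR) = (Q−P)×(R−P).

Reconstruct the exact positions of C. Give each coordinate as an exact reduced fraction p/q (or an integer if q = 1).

1. C_x = -1/2  [2·signedArea(CAD) = 141/16 ∩ CA · FE = 41/4]
2. C_y = -5  [2·signedArea(CAD) = 141/16 ∩ CA · FE = 41/4]
   → C = (-1/2, -5)

C = (-1/2, -5)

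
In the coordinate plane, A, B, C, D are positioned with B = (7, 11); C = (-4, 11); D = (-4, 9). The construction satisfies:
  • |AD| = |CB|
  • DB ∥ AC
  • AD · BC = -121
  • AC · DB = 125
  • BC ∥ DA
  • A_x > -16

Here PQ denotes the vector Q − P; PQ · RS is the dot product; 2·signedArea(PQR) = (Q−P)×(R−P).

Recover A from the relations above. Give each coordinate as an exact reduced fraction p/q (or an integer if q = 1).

1. A_x = -15  [DB ∥ AC ∩ BC ∥ DA]
2. A_y = 9  [DB ∥ AC ∩ BC ∥ DA]
   → A = (-15, 9)

A = (-15, 9)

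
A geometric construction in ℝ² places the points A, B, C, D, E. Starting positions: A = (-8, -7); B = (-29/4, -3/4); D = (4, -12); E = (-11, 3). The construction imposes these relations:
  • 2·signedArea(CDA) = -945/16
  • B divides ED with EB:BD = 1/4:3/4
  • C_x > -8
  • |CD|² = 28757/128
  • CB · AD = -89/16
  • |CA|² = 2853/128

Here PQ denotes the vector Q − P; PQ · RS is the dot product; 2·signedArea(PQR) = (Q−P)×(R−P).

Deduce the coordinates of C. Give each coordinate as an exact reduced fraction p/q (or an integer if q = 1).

C = (-119/16, -37/16)

1. C_x = -119/16  [CB · AD = -89/16 ∩ 2·signedArea(CDA) = -945/16]
2. C_y = -37/16  [CB · AD = -89/16 ∩ 2·signedArea(CDA) = -945/16]
   → C = (-119/16, -37/16)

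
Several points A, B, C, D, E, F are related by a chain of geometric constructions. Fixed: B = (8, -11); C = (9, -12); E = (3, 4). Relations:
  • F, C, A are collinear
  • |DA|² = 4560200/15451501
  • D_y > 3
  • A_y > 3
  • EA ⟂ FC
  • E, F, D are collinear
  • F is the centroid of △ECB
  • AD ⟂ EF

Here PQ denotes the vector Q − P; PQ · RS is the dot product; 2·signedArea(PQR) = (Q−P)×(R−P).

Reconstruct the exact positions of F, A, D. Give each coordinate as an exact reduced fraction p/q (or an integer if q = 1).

A = (422/169, 641/169)
D = (275112/91429, 363391/91429)
F = (20/3, -19/3)

1. F_x = 20/3  [F is the centroid of △ECB]
2. F_y = -19/3  [F is the centroid of △ECB]
   → F = (20/3, -19/3)
3. A_x = 422/169  [F, C, A are collinear ∩ EA ⟂ FC]
4. A_y = 641/169  [F, C, A are collinear ∩ EA ⟂ FC]
   → A = (422/169, 641/169)
5. D_x = 275112/91429  [E, F, D are collinear ∩ AD ⟂ EF]
6. D_y = 363391/91429  [E, F, D are collinear ∩ AD ⟂ EF]
   → D = (275112/91429, 363391/91429)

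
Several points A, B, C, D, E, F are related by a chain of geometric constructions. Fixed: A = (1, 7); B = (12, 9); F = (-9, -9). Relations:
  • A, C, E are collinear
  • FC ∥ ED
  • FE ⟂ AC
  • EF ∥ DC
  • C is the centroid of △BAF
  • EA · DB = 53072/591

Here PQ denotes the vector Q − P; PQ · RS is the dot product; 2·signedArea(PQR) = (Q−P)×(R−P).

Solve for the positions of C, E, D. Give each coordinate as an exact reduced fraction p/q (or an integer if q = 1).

1. C_x = 4/3  [C is the centroid of △BAF]
2. C_y = 7/3  [C is the centroid of △BAF]
   → C = (4/3, 7/3)
3. E_x = 411/197  [A, C, E are collinear ∩ FE ⟂ AC]
4. E_y = -1617/197  [A, C, E are collinear ∩ FE ⟂ AC]
   → E = (411/197, -1617/197)
5. D_x = 7340/591  [EF ∥ DC ∩ FC ∥ ED]
6. D_y = 1847/591  [EF ∥ DC ∩ FC ∥ ED]
   → D = (7340/591, 1847/591)

C = (4/3, 7/3)
D = (7340/591, 1847/591)
E = (411/197, -1617/197)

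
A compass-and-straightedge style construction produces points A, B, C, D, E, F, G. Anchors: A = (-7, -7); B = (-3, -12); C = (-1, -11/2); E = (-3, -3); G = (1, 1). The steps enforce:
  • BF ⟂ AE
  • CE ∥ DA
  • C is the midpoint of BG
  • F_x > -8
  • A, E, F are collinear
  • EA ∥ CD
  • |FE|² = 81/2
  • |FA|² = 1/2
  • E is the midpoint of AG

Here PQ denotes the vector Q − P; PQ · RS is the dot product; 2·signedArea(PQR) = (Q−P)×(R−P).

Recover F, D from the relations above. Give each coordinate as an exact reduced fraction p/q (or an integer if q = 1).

D = (-5, -19/2)
F = (-15/2, -15/2)

1. F_x = -15/2  [A, E, F are collinear ∩ BF ⟂ AE]
2. F_y = -15/2  [A, E, F are collinear ∩ BF ⟂ AE]
   → F = (-15/2, -15/2)
3. D_x = -5  [CE ∥ DA ∩ EA ∥ CD]
4. D_y = -19/2  [CE ∥ DA ∩ EA ∥ CD]
   → D = (-5, -19/2)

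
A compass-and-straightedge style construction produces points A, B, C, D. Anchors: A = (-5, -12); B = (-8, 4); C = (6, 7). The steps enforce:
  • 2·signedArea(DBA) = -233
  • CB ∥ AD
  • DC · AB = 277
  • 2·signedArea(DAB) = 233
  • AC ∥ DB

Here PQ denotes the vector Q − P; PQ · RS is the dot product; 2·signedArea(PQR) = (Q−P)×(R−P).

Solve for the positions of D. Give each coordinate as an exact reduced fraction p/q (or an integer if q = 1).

1. D_x = -19  [AC ∥ DB ∩ CB ∥ AD]
2. D_y = -15  [AC ∥ DB ∩ CB ∥ AD]
   → D = (-19, -15)

D = (-19, -15)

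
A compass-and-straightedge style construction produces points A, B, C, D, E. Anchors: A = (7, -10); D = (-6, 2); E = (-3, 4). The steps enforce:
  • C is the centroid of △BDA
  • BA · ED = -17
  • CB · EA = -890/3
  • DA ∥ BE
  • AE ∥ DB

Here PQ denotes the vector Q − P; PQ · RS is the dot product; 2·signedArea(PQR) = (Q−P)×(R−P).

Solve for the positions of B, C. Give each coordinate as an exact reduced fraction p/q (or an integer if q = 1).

B = (-16, 16)
C = (-5, 8/3)

1. B_x = -16  [DA ∥ BE ∩ AE ∥ DB]
2. B_y = 16  [DA ∥ BE ∩ AE ∥ DB]
   → B = (-16, 16)
3. C_x = -5  [C is the centroid of △BDA]
4. C_y = 8/3  [C is the centroid of △BDA]
   → C = (-5, 8/3)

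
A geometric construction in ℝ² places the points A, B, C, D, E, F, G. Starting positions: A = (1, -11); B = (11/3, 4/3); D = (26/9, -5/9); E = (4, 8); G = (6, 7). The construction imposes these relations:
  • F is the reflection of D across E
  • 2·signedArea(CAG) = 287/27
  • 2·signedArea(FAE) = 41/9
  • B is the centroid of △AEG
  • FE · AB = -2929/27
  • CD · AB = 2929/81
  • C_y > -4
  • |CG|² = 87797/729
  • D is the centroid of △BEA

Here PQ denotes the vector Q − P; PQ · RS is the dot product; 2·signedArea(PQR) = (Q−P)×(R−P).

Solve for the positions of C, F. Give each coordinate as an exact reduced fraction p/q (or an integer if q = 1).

1. C_x = 68/27  [CD · AB = 2929/81 ∩ 2·signedArea(CAG) = 287/27]
2. C_y = -92/27  [CD · AB = 2929/81 ∩ 2·signedArea(CAG) = 287/27]
   → C = (68/27, -92/27)
3. F_x = 46/9  [F is the reflection of D across E]
4. F_y = 149/9  [F is the reflection of D across E]
   → F = (46/9, 149/9)

C = (68/27, -92/27)
F = (46/9, 149/9)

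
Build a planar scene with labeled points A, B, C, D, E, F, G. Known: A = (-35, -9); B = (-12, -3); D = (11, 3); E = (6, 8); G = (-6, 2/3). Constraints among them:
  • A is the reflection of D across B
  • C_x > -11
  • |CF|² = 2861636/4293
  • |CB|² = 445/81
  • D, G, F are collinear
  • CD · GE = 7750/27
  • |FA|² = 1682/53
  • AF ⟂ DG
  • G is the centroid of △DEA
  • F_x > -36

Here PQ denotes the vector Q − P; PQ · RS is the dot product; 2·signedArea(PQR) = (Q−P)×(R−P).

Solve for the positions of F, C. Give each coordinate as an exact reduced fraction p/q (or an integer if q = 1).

1. F_x = -9478/265  [D, G, F are collinear ∩ AF ⟂ DG]
2. F_y = -906/265  [D, G, F are collinear ∩ AF ⟂ DG]
   → F = (-9478/265, -906/265)
3. C_x = -10  [line -12·x + -22/3·y + -3592/27 = 0 ∩ |CB|² = 445/81]
4. C_y = -16/9  [line -12·x + -22/3·y + -3592/27 = 0 ∩ |CB|² = 445/81]
   → C = (-10, -16/9)

C = (-10, -16/9)
F = (-9478/265, -906/265)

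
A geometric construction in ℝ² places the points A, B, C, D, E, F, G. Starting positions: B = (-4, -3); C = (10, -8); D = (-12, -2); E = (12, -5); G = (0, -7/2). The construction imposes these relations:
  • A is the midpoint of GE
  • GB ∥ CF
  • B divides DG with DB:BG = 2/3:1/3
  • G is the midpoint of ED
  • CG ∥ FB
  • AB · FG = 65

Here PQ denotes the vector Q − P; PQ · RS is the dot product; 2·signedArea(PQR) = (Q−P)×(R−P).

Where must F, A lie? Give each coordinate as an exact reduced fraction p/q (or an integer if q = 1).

1. F_x = 6  [CG ∥ FB ∩ GB ∥ CF]
2. F_y = -15/2  [CG ∥ FB ∩ GB ∥ CF]
   → F = (6, -15/2)
3. A_x = 6  [A is the midpoint of GE]
4. A_y = -17/4  [A is the midpoint of GE]
   → A = (6, -17/4)

A = (6, -17/4)
F = (6, -15/2)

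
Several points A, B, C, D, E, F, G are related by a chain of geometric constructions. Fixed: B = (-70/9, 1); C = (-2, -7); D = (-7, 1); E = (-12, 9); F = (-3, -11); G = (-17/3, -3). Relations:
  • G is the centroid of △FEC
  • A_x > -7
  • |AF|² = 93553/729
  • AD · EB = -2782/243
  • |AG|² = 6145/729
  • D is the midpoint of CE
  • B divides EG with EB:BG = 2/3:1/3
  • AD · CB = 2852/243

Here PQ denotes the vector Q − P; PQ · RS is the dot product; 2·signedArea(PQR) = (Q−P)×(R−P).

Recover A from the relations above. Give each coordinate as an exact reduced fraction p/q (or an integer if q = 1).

A = (-184/27, -1/3)

1. A_x = -184/27  [AD · CB = 2852/243 ∩ AD · EB = -2782/243]
2. A_y = -1/3  [AD · CB = 2852/243 ∩ AD · EB = -2782/243]
   → A = (-184/27, -1/3)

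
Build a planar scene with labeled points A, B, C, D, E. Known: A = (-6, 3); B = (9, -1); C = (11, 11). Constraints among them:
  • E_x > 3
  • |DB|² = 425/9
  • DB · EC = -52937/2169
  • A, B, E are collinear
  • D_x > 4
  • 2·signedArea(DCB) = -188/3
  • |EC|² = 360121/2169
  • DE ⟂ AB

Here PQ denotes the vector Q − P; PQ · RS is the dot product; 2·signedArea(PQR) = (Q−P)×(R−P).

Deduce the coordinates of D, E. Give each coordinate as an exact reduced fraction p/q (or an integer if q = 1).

D = (14/3, 13/3)
E = (874/241, 313/723)

1. D_x = 14/3  [line 12·x + -2·y + -142/3 = 0 ∩ |DB|² = 425/9]
2. D_y = 13/3  [line 12·x + -2·y + -142/3 = 0 ∩ |DB|² = 425/9]
   → D = (14/3, 13/3)
3. E_x = 874/241  [DB · EC = -52937/2169 ∩ A, B, E are collinear]
4. E_y = 313/723  [DB · EC = -52937/2169 ∩ A, B, E are collinear]
   → E = (874/241, 313/723)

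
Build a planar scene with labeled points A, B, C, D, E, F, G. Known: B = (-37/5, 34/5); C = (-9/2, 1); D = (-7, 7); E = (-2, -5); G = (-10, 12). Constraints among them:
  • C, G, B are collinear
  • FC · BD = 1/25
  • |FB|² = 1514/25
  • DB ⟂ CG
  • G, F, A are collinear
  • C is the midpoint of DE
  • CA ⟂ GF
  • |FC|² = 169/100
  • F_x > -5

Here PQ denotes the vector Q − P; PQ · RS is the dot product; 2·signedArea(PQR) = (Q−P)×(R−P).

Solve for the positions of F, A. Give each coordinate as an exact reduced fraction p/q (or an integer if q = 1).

A = (-21130/4621, 4456/4621)
F = (-4, -1/5)

1. F_x = -4  [line -2/5·x + -1/5·y + -41/25 = 0 ∩ |FB|² = 1514/25]
2. F_y = -1/5  [line -2/5·x + -1/5·y + -41/25 = 0 ∩ |FB|² = 1514/25]
   → F = (-4, -1/5)
3. A_x = -21130/4621  [G, F, A are collinear ∩ CA ⟂ GF]
4. A_y = 4456/4621  [G, F, A are collinear ∩ CA ⟂ GF]
   → A = (-21130/4621, 4456/4621)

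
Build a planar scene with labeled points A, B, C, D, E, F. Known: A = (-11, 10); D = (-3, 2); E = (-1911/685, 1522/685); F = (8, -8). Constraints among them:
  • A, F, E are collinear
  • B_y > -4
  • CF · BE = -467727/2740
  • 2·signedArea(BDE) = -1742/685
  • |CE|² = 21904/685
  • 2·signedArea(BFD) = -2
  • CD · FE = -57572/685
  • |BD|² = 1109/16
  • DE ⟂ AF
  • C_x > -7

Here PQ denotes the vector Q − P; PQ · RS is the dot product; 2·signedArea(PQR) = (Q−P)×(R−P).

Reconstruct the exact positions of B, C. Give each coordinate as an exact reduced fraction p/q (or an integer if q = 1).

1. B_x = 13/4  [2·signedArea(BDE) = -1742/685 ∩ 2·signedArea(BFD) = -2]
2. B_y = -7/2  [2·signedArea(BDE) = -1742/685 ∩ 2·signedArea(BFD) = -2]
   → B = (13/4, -7/2)
3. C_x = -4723/685  [line 7391/685·x + -7002/685·y + 93749/685 = 0 ∩ |CE|² = 21904/685]
4. C_y = 4186/685  [line 7391/685·x + -7002/685·y + 93749/685 = 0 ∩ |CE|² = 21904/685]
   → C = (-4723/685, 4186/685)

B = (13/4, -7/2)
C = (-4723/685, 4186/685)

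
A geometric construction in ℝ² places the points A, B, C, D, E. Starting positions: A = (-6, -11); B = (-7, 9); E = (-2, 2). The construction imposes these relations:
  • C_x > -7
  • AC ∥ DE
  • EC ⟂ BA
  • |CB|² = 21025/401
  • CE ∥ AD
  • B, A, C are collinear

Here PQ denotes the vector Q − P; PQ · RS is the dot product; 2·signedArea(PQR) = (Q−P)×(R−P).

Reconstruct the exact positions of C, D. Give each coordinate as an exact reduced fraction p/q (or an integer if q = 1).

1. C_x = -2662/401  [B, A, C are collinear ∩ EC ⟂ BA]
2. C_y = 709/401  [B, A, C are collinear ∩ EC ⟂ BA]
   → C = (-2662/401, 709/401)
3. D_x = -546/401  [AC ∥ DE ∩ CE ∥ AD]
4. D_y = -4318/401  [AC ∥ DE ∩ CE ∥ AD]
   → D = (-546/401, -4318/401)

C = (-2662/401, 709/401)
D = (-546/401, -4318/401)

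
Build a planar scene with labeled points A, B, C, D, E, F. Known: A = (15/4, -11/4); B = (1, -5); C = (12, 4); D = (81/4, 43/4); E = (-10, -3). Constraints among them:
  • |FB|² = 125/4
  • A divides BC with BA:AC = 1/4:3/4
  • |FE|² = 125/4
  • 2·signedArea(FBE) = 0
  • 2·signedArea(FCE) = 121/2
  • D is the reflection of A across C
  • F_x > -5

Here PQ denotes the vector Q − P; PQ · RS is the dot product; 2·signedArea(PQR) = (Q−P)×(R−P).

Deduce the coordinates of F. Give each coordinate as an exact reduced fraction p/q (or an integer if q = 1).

1. F_x = -9/2  [2·signedArea(FBE) = 0 ∩ 2·signedArea(FCE) = 121/2]
2. F_y = -4  [2·signedArea(FBE) = 0 ∩ 2·signedArea(FCE) = 121/2]
   → F = (-9/2, -4)

F = (-9/2, -4)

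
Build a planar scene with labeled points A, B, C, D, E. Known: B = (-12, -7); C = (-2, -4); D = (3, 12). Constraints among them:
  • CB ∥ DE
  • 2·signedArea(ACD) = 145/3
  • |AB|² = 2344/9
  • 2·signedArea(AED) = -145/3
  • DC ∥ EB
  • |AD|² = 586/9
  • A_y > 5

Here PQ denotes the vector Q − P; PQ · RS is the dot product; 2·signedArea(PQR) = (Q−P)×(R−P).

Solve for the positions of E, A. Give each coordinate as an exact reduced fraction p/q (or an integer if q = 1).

1. E_x = -7  [DC ∥ EB ∩ CB ∥ DE]
2. E_y = 9  [DC ∥ EB ∩ CB ∥ DE]
   → E = (-7, 9)
3. A_x = -2  [2·signedArea(ACD) = 145/3 ∩ 2·signedArea(AED) = -145/3]
4. A_y = 17/3  [2·signedArea(ACD) = 145/3 ∩ 2·signedArea(AED) = -145/3]
   → A = (-2, 17/3)

A = (-2, 17/3)
E = (-7, 9)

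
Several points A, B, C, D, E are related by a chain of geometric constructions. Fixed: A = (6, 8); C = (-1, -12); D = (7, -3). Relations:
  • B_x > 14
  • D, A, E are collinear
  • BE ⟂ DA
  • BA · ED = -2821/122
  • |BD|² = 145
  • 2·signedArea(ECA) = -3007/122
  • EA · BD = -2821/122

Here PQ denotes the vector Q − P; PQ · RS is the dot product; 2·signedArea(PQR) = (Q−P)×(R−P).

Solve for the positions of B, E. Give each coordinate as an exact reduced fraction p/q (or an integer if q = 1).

B = (15, 6)
E = (763/122, 635/122)

1. E_x = 763/122  [D, A, E are collinear ∩ 2·signedArea(ECA) = -3007/122]
2. E_y = 635/122  [D, A, E are collinear ∩ 2·signedArea(ECA) = -3007/122]
   → E = (763/122, 635/122)
3. B_x = 15  [line -91/122·x + 1001/122·y + -4641/122 = 0 ∩ |BD|² = 145]
4. B_y = 6  [line -91/122·x + 1001/122·y + -4641/122 = 0 ∩ |BD|² = 145]
   → B = (15, 6)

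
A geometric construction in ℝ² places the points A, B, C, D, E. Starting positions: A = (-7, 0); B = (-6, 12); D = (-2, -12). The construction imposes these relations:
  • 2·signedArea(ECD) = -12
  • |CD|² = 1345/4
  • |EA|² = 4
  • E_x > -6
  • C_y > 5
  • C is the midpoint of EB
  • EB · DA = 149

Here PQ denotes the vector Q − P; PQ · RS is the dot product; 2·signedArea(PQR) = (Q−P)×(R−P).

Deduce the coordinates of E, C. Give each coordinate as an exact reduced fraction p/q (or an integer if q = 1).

C = (-11/2, 6)
E = (-5, 0)

1. E_x = -5  [line 5·x + -12·y + 25 = 0 ∩ |EA|² = 4]
2. E_y = 0  [line 5·x + -12·y + 25 = 0 ∩ |EA|² = 4]
   → E = (-5, 0)
3. C_x = -11/2  [C is the midpoint of EB]
4. C_y = 6  [C is the midpoint of EB]
   → C = (-11/2, 6)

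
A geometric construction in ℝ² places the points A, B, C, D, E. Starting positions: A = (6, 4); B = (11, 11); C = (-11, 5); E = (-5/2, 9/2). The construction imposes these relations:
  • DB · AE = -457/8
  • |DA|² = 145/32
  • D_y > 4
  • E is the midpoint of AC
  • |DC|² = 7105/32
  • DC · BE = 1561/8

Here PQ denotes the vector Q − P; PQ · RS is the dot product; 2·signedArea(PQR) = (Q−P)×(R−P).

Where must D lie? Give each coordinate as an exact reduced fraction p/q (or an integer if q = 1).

1. D_x = 31/8  [DC · BE = 1561/8 ∩ DB · AE = -457/8]
2. D_y = 33/8  [DC · BE = 1561/8 ∩ DB · AE = -457/8]
   → D = (31/8, 33/8)

D = (31/8, 33/8)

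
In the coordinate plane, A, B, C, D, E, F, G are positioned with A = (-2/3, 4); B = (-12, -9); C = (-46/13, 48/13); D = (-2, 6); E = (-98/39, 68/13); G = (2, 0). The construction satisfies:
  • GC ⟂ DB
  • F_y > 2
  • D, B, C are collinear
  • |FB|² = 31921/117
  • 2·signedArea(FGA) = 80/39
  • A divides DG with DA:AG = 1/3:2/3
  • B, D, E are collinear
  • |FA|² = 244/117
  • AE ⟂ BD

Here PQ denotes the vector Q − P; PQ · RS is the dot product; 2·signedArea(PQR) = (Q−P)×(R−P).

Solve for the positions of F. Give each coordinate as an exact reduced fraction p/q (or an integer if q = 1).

1. F_x = -10/39  [line -4·x + -8/3·y + 232/39 = 0 ∩ |FB|² = 31921/117]
2. F_y = 34/13  [line -4·x + -8/3·y + 232/39 = 0 ∩ |FB|² = 31921/117]
   → F = (-10/39, 34/13)

F = (-10/39, 34/13)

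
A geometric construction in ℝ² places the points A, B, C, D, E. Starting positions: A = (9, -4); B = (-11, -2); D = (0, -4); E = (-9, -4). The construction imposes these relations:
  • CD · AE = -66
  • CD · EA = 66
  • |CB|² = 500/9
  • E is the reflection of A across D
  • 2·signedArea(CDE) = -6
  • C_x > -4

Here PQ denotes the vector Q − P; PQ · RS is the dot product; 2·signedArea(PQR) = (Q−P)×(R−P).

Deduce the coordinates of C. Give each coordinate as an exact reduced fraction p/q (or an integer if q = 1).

1. C_x = -11/3  [CD · AE = -66 ∩ 2·signedArea(CDE) = -6]
2. C_y = -10/3  [CD · AE = -66 ∩ 2·signedArea(CDE) = -6]
   → C = (-11/3, -10/3)

C = (-11/3, -10/3)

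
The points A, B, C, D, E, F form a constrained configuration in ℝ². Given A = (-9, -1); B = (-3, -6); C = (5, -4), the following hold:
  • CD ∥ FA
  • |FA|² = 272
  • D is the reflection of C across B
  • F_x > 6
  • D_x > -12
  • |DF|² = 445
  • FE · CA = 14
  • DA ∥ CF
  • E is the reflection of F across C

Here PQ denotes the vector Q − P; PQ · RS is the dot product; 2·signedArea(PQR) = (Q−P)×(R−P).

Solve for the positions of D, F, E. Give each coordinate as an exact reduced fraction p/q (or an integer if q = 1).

D = (-11, -8)
E = (3, -11)
F = (7, 3)

1. D_x = -11  [D is the reflection of C across B]
2. D_y = -8  [D is the reflection of C across B]
   → D = (-11, -8)
3. F_x = 7  [CD ∥ FA ∩ DA ∥ CF]
4. F_y = 3  [CD ∥ FA ∩ DA ∥ CF]
   → F = (7, 3)
5. E_x = 3  [E is the reflection of F across C]
6. E_y = -11  [E is the reflection of F across C]
   → E = (3, -11)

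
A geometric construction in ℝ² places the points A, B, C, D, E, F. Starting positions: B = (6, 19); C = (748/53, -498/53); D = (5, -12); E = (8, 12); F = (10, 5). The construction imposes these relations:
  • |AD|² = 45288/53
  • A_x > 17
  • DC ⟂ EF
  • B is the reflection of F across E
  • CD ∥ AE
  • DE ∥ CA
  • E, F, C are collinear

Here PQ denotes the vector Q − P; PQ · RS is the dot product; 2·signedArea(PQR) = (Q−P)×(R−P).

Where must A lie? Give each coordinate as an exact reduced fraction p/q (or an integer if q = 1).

A = (907/53, 774/53)

1. A_x = 907/53  [CD ∥ AE ∩ DE ∥ CA]
2. A_y = 774/53  [CD ∥ AE ∩ DE ∥ CA]
   → A = (907/53, 774/53)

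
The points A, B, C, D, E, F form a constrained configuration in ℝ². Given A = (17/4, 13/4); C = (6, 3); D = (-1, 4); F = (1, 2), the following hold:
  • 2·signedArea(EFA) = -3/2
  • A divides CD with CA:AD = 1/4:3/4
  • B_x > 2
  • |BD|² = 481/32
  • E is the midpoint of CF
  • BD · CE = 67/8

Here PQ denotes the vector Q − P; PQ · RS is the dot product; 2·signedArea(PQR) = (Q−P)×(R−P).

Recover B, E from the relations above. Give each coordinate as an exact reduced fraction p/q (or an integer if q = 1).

1. E_x = 7/2  [E is the midpoint of CF]
2. E_y = 5/2  [E is the midpoint of CF]
   → E = (7/2, 5/2)
3. B_x = 21/8  [line 5/2·x + 1/2·y + -63/8 = 0 ∩ |BD|² = 481/32]
4. B_y = 21/8  [line 5/2·x + 1/2·y + -63/8 = 0 ∩ |BD|² = 481/32]
   → B = (21/8, 21/8)

B = (21/8, 21/8)
E = (7/2, 5/2)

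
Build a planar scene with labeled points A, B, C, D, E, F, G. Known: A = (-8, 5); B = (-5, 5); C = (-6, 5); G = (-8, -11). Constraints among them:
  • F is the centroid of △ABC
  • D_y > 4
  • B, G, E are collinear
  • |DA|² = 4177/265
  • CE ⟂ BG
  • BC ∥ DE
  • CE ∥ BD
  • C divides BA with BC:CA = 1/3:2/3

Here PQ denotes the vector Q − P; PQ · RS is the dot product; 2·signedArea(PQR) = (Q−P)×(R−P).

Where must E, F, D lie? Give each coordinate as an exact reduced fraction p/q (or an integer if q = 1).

D = (-1069/265, 1277/265)
E = (-1334/265, 1277/265)
F = (-19/3, 5)

1. E_x = -1334/265  [B, G, E are collinear ∩ CE ⟂ BG]
2. E_y = 1277/265  [B, G, E are collinear ∩ CE ⟂ BG]
   → E = (-1334/265, 1277/265)
3. F_x = -19/3  [F is the centroid of △ABC]
4. F_y = 5  [F is the centroid of △ABC]
   → F = (-19/3, 5)
5. D_x = -1069/265  [BC ∥ DE ∩ CE ∥ BD]
6. D_y = 1277/265  [BC ∥ DE ∩ CE ∥ BD]
   → D = (-1069/265, 1277/265)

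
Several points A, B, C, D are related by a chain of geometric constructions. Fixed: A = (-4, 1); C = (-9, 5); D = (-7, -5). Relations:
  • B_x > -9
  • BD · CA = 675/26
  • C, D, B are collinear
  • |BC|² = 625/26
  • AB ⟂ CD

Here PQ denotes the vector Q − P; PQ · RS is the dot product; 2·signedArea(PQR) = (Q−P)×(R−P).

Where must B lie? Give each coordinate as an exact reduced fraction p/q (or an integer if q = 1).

B = (-209/26, 5/26)

1. B_x = -209/26  [C, D, B are collinear ∩ AB ⟂ CD]
2. B_y = 5/26  [C, D, B are collinear ∩ AB ⟂ CD]
   → B = (-209/26, 5/26)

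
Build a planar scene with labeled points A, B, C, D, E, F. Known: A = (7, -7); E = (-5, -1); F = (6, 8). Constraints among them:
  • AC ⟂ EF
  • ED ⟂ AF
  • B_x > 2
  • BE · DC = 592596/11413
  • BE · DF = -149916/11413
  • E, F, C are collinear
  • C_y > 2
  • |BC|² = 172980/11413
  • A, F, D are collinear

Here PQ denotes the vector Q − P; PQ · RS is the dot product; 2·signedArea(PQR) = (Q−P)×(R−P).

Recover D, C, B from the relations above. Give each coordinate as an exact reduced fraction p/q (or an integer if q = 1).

1. D_x = 740/113  [A, F, D are collinear ∩ ED ⟂ AF]
2. D_y = -26/113  [A, F, D are collinear ∩ ED ⟂ AF]
   → D = (740/113, -26/113)
3. C_x = -76/101  [E, F, C are collinear ∩ AC ⟂ EF]
4. C_y = 250/101  [E, F, C are collinear ∩ AC ⟂ EF]
   → C = (-76/101, 250/101)
5. B_x = 33076/11413  [BE · DF = -149916/11413 ∩ BE · DC = 592596/11413]
6. B_y = 12812/11413  [BE · DF = -149916/11413 ∩ BE · DC = 592596/11413]
   → B = (33076/11413, 12812/11413)

B = (33076/11413, 12812/11413)
C = (-76/101, 250/101)
D = (740/113, -26/113)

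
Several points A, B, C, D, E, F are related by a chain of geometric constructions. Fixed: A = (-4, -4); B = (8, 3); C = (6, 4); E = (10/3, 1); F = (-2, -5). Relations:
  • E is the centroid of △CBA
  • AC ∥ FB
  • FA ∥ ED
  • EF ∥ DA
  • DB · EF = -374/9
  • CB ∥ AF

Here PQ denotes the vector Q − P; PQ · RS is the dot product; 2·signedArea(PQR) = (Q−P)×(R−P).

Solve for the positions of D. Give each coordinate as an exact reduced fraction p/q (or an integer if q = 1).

D = (4/3, 2)

1. D_x = 4/3  [EF ∥ DA ∩ FA ∥ ED]
2. D_y = 2  [EF ∥ DA ∩ FA ∥ ED]
   → D = (4/3, 2)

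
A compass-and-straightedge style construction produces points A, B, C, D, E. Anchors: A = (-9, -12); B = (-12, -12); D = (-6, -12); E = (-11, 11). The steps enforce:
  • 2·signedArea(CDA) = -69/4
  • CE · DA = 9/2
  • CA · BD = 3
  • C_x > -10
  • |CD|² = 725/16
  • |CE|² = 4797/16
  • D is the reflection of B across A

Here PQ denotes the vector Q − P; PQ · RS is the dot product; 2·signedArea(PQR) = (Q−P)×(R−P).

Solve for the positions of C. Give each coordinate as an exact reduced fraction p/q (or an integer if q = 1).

C = (-19/2, -25/4)

1. C_x = -19/2  [CE · DA = 9/2 ∩ 2·signedArea(CDA) = -69/4]
2. C_y = -25/4  [CE · DA = 9/2 ∩ 2·signedArea(CDA) = -69/4]
   → C = (-19/2, -25/4)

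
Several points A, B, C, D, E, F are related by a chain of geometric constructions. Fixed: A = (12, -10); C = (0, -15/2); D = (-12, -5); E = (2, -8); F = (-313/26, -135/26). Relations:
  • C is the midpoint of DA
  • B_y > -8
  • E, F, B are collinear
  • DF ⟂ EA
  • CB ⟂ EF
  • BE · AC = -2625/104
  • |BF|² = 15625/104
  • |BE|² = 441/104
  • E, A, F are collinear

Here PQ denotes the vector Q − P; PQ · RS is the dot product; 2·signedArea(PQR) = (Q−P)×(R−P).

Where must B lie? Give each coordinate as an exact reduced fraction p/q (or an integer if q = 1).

B = (-1/52, -395/52)

1. B_x = -1/52  [E, F, B are collinear ∩ CB ⟂ EF]
2. B_y = -395/52  [E, F, B are collinear ∩ CB ⟂ EF]
   → B = (-1/52, -395/52)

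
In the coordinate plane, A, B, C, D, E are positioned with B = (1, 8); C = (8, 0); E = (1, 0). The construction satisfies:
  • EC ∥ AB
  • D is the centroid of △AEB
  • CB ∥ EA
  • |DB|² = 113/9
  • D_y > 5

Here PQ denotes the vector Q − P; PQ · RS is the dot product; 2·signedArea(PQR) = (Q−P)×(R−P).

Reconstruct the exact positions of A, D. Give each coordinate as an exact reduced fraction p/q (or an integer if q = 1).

A = (-6, 8)
D = (-4/3, 16/3)

1. A_x = -6  [EC ∥ AB ∩ CB ∥ EA]
2. A_y = 8  [EC ∥ AB ∩ CB ∥ EA]
   → A = (-6, 8)
3. D_x = -4/3  [D is the centroid of △AEB]
4. D_y = 16/3  [D is the centroid of △AEB]
   → D = (-4/3, 16/3)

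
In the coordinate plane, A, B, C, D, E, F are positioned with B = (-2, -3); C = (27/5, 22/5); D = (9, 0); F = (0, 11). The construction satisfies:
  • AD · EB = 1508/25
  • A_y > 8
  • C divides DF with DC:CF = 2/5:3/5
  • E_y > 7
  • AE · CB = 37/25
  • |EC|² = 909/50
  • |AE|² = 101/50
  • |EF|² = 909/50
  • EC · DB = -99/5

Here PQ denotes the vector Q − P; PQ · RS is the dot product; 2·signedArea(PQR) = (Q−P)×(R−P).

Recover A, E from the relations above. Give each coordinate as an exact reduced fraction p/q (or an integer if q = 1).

A = (9/5, 44/5)
E = (27/10, 77/10)

1. E_x = 27/10  [line 11·x + 3·y + -264/5 = 0 ∩ |EC|² = 909/50]
2. E_y = 77/10  [line 11·x + 3·y + -264/5 = 0 ∩ |EC|² = 909/50]
   → E = (27/10, 77/10)
3. A_x = 9/5  [AD · EB = 1508/25 ∩ AE · CB = 37/25]
4. A_y = 44/5  [AD · EB = 1508/25 ∩ AE · CB = 37/25]
   → A = (9/5, 44/5)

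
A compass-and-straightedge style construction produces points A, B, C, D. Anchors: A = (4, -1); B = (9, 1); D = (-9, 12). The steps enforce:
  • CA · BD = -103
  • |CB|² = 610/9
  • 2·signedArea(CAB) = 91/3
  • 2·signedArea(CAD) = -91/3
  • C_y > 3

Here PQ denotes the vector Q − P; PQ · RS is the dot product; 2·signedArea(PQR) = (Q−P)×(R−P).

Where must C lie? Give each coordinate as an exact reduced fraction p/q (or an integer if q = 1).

1. C_x = 4/3  [2·signedArea(CAB) = 91/3 ∩ CA · BD = -103]
2. C_y = 4  [2·signedArea(CAB) = 91/3 ∩ CA · BD = -103]
   → C = (4/3, 4)

C = (4/3, 4)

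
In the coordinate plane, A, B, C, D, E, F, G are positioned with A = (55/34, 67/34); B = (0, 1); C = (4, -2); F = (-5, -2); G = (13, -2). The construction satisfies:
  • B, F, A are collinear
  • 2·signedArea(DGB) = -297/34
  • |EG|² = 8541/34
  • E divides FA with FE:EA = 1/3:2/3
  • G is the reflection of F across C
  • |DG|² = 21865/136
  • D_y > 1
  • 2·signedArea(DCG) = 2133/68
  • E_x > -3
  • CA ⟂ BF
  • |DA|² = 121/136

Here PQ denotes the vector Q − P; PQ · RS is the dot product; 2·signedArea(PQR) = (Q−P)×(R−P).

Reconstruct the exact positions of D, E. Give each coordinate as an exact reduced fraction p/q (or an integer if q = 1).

1. D_x = 55/68  [2·signedArea(DCG) = 2133/68 ∩ 2·signedArea(DGB) = -297/34]
2. D_y = 101/68  [2·signedArea(DCG) = 2133/68 ∩ 2·signedArea(DGB) = -297/34]
   → D = (55/68, 101/68)
3. E_x = -95/34  [E divides FA with FE:EA = 1/3:2/3]
4. E_y = -23/34  [E divides FA with FE:EA = 1/3:2/3]
   → E = (-95/34, -23/34)

D = (55/68, 101/68)
E = (-95/34, -23/34)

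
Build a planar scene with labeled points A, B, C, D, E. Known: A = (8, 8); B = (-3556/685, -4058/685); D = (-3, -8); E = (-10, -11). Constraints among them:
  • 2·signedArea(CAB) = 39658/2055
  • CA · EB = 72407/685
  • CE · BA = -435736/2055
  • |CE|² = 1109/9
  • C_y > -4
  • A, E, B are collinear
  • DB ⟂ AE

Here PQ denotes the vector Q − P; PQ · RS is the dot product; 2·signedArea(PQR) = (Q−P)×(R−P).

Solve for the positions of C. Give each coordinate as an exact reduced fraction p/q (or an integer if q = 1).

1. C_x = -5/3  [CA · EB = 72407/685 ∩ 2·signedArea(CAB) = 39658/2055]
2. C_y = -11/3  [CA · EB = 72407/685 ∩ 2·signedArea(CAB) = 39658/2055]
   → C = (-5/3, -11/3)

C = (-5/3, -11/3)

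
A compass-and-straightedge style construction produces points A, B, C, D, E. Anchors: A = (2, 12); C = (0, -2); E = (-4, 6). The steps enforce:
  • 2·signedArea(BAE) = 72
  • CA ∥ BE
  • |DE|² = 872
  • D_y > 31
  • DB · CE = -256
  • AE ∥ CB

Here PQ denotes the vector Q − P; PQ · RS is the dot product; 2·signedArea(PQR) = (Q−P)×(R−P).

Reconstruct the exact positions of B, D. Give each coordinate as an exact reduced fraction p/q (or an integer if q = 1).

1. B_x = -6  [CA ∥ BE ∩ AE ∥ CB]
2. B_y = -8  [CA ∥ BE ∩ AE ∥ CB]
   → B = (-6, -8)
3. D_x = 10  [line 4·x + -8·y + 216 = 0 ∩ |DE|² = 872]
4. D_y = 32  [line 4·x + -8·y + 216 = 0 ∩ |DE|² = 872]
   → D = (10, 32)

B = (-6, -8)
D = (10, 32)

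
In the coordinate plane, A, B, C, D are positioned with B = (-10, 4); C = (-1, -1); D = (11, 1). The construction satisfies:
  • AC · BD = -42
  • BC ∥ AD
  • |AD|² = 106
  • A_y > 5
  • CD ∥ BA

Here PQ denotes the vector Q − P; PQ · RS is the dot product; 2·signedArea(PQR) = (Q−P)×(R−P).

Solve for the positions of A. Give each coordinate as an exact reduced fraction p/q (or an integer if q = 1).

1. A_x = 2  [BC ∥ AD ∩ CD ∥ BA]
2. A_y = 6  [BC ∥ AD ∩ CD ∥ BA]
   → A = (2, 6)

A = (2, 6)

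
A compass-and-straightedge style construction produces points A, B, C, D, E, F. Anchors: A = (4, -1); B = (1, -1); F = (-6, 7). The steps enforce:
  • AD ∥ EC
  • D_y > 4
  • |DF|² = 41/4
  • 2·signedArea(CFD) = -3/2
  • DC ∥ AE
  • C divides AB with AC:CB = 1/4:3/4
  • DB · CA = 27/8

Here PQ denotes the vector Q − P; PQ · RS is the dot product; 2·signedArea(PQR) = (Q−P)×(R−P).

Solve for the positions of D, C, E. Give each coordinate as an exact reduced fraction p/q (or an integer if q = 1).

C = (13/4, -1)
D = (-7/2, 5)
E = (43/4, -7)

1. C_x = 13/4  [C divides AB with AC:CB = 1/4:3/4]
2. C_y = -1  [C divides AB with AC:CB = 1/4:3/4]
   → C = (13/4, -1)
3. D_x = -7/2  [DB · CA = 27/8 ∩ 2·signedArea(CFD) = -3/2]
4. D_y = 5  [DB · CA = 27/8 ∩ 2·signedArea(CFD) = -3/2]
   → D = (-7/2, 5)
5. E_x = 43/4  [AD ∥ EC ∩ DC ∥ AE]
6. E_y = -7  [AD ∥ EC ∩ DC ∥ AE]
   → E = (43/4, -7)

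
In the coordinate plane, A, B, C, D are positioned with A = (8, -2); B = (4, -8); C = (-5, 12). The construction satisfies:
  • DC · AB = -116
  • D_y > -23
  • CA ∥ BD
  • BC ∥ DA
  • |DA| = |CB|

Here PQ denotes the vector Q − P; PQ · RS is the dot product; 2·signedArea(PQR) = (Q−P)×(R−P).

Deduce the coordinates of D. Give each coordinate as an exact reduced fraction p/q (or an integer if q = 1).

1. D_x = 17  [BC ∥ DA ∩ CA ∥ BD]
2. D_y = -22  [BC ∥ DA ∩ CA ∥ BD]
   → D = (17, -22)

D = (17, -22)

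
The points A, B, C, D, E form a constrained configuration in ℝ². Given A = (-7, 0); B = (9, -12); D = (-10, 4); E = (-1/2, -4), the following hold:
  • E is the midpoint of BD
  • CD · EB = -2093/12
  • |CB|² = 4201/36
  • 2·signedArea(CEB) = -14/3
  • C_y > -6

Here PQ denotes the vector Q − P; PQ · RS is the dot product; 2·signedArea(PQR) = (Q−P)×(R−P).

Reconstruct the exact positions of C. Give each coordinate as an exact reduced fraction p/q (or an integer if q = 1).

C = (1/2, -16/3)

1. C_x = 1/2  [2·signedArea(CEB) = -14/3 ∩ CD · EB = -2093/12]
2. C_y = -16/3  [2·signedArea(CEB) = -14/3 ∩ CD · EB = -2093/12]
   → C = (1/2, -16/3)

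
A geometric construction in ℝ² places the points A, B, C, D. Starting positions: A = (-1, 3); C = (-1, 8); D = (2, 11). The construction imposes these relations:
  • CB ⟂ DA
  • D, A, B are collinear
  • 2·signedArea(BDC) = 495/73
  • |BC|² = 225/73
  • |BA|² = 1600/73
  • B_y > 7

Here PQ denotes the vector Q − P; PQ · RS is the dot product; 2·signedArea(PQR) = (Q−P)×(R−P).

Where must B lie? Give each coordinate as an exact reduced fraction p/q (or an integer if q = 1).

1. B_x = 47/73  [D, A, B are collinear ∩ CB ⟂ DA]
2. B_y = 539/73  [D, A, B are collinear ∩ CB ⟂ DA]
   → B = (47/73, 539/73)

B = (47/73, 539/73)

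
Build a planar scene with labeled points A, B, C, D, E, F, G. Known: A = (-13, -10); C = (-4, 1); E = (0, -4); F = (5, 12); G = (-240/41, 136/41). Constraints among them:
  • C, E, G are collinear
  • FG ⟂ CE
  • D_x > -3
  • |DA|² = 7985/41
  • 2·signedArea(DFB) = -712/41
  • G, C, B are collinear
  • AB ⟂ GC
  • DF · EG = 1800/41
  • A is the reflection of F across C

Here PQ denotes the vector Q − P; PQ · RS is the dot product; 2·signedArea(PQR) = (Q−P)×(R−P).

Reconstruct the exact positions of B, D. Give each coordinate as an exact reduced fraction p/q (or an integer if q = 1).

B = (-88/41, -54/41)
D = (-120/41, -14/41)

1. B_x = -88/41  [G, C, B are collinear ∩ AB ⟂ GC]
2. B_y = -54/41  [G, C, B are collinear ∩ AB ⟂ GC]
   → B = (-88/41, -54/41)
3. D_x = -120/41  [2·signedArea(DFB) = -712/41 ∩ DF · EG = 1800/41]
4. D_y = -14/41  [2·signedArea(DFB) = -712/41 ∩ DF · EG = 1800/41]
   → D = (-120/41, -14/41)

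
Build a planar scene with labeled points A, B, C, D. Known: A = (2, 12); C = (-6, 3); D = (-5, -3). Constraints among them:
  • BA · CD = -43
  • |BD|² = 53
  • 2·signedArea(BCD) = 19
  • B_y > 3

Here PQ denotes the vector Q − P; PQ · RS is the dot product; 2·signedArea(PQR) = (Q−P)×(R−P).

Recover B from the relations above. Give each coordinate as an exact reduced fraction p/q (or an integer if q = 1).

B = (-3, 4)

1. B_x = -3  [2·signedArea(BCD) = 19 ∩ BA · CD = -43]
2. B_y = 4  [2·signedArea(BCD) = 19 ∩ BA · CD = -43]
   → B = (-3, 4)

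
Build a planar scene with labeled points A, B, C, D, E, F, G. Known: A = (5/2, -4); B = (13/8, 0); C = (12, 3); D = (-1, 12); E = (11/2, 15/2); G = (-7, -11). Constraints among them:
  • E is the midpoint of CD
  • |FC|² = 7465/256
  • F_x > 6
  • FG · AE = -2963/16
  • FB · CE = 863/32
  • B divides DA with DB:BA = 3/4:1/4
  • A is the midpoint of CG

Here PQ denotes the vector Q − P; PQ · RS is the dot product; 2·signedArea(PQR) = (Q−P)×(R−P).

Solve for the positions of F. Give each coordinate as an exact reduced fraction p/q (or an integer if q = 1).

1. F_x = 109/16  [FG · AE = -2963/16 ∩ FB · CE = 863/32]
2. F_y = 3/2  [FG · AE = -2963/16 ∩ FB · CE = 863/32]
   → F = (109/16, 3/2)

F = (109/16, 3/2)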